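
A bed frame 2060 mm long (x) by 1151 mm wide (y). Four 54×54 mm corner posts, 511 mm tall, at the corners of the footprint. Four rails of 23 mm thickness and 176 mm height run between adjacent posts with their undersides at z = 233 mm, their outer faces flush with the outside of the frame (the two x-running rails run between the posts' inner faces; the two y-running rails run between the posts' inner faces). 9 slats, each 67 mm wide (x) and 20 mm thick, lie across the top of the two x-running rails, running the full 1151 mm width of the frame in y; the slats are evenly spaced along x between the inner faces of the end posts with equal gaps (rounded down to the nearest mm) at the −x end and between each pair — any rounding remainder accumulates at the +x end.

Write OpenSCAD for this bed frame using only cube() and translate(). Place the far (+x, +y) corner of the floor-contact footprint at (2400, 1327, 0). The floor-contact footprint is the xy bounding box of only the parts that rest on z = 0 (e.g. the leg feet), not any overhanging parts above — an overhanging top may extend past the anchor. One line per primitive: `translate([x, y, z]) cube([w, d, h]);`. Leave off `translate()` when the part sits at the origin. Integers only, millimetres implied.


translate([340, 176, 0]) cube([54, 54, 511]);
translate([340, 1273, 0]) cube([54, 54, 511]);
translate([2346, 176, 0]) cube([54, 54, 511]);
translate([2346, 1273, 0]) cube([54, 54, 511]);
translate([394, 176, 233]) cube([1952, 23, 176]);
translate([394, 1304, 233]) cube([1952, 23, 176]);
translate([340, 230, 233]) cube([23, 1043, 176]);
translate([2377, 230, 233]) cube([23, 1043, 176]);
translate([528, 176, 409]) cube([67, 1151, 20]);
translate([729, 176, 409]) cube([67, 1151, 20]);
translate([930, 176, 409]) cube([67, 1151, 20]);
translate([1131, 176, 409]) cube([67, 1151, 20]);
translate([1332, 176, 409]) cube([67, 1151, 20]);
translate([1533, 176, 409]) cube([67, 1151, 20]);
translate([1734, 176, 409]) cube([67, 1151, 20]);
translate([1935, 176, 409]) cube([67, 1151, 20]);
translate([2136, 176, 409]) cube([67, 1151, 20]);


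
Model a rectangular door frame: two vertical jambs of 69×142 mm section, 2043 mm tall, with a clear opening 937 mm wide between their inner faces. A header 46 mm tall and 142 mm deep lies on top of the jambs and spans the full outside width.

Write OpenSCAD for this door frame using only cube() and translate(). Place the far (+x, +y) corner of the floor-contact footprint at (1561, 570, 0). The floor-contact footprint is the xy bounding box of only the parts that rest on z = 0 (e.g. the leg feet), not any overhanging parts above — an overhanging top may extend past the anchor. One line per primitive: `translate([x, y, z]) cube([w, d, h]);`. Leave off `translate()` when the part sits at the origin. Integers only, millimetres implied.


translate([486, 428, 0]) cube([69, 142, 2043]);
translate([1492, 428, 0]) cube([69, 142, 2043]);
translate([486, 428, 2043]) cube([1075, 142, 46]);


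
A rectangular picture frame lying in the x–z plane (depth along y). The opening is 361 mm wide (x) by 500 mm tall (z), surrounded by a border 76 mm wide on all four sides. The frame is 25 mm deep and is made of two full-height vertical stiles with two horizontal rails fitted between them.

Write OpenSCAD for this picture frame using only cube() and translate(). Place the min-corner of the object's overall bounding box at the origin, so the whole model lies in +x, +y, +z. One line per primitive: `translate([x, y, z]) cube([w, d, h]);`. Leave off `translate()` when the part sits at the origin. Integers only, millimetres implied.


cube([76, 25, 652]);
translate([437, 0, 0]) cube([76, 25, 652]);
translate([76, 0, 0]) cube([361, 25, 76]);
translate([76, 0, 576]) cube([361, 25, 76]);


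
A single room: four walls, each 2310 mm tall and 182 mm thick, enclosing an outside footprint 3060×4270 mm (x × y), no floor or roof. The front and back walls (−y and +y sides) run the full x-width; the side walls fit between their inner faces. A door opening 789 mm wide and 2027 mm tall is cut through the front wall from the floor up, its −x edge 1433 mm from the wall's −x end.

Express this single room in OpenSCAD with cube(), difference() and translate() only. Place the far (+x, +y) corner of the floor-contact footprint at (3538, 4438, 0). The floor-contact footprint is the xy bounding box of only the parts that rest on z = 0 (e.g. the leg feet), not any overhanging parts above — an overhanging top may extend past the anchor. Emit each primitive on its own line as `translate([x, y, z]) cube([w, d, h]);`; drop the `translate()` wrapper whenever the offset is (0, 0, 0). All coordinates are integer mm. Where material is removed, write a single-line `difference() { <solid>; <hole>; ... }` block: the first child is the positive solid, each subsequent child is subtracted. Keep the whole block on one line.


difference() { translate([478, 168, 0]) cube([3060, 182, 2310]); translate([1911, 168, 0]) cube([789, 182, 2027]); }
translate([478, 4256, 0]) cube([3060, 182, 2310]);
translate([478, 350, 0]) cube([182, 3906, 2310]);
translate([3356, 350, 0]) cube([182, 3906, 2310]);


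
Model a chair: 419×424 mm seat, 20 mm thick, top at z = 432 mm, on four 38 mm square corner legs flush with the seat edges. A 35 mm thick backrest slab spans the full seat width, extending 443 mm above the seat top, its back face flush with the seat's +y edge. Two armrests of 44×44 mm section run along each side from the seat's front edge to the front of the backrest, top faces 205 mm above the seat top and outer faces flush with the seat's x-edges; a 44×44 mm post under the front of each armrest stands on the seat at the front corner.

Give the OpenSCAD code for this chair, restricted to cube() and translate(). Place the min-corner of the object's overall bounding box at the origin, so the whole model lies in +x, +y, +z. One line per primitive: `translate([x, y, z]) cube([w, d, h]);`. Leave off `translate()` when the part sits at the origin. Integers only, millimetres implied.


translate([0, 0, 412]) cube([419, 424, 20]);
cube([38, 38, 412]);
translate([381, 0, 0]) cube([38, 38, 412]);
translate([0, 386, 0]) cube([38, 38, 412]);
translate([381, 386, 0]) cube([38, 38, 412]);
translate([0, 389, 432]) cube([419, 35, 443]);
translate([0, 0, 593]) cube([44, 389, 44]);
translate([375, 0, 593]) cube([44, 389, 44]);
translate([0, 0, 432]) cube([44, 44, 161]);
translate([375, 0, 432]) cube([44, 44, 161]);


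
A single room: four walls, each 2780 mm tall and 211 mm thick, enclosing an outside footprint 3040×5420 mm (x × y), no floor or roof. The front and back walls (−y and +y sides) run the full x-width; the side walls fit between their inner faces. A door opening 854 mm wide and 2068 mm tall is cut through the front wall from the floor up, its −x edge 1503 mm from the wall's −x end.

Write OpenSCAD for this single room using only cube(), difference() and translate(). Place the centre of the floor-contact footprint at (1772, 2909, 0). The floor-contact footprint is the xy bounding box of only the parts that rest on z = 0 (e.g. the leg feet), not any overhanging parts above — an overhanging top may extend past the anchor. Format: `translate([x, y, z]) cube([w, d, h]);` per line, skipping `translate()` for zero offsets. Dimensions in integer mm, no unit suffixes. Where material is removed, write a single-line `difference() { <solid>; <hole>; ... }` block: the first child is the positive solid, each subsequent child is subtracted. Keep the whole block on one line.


difference() { translate([252, 199, 0]) cube([3040, 211, 2780]); translate([1755, 199, 0]) cube([854, 211, 2068]); }
translate([252, 5408, 0]) cube([3040, 211, 2780]);
translate([252, 410, 0]) cube([211, 4998, 2780]);
translate([3081, 410, 0]) cube([211, 4998, 2780]);


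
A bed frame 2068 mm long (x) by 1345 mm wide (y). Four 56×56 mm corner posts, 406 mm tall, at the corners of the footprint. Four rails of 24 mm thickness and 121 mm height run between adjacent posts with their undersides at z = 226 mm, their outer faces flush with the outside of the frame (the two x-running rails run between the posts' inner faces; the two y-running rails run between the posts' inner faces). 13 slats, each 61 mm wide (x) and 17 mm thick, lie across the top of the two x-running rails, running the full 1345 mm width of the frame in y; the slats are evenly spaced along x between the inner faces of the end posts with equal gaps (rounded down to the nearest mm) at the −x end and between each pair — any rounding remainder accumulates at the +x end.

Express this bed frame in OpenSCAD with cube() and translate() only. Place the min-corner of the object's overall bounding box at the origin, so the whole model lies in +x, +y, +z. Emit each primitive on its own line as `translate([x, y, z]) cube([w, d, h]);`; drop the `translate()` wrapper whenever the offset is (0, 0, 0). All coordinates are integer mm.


cube([56, 56, 406]);
translate([0, 1289, 0]) cube([56, 56, 406]);
translate([2012, 0, 0]) cube([56, 56, 406]);
translate([2012, 1289, 0]) cube([56, 56, 406]);
translate([56, 0, 226]) cube([1956, 24, 121]);
translate([56, 1321, 226]) cube([1956, 24, 121]);
translate([0, 56, 226]) cube([24, 1233, 121]);
translate([2044, 56, 226]) cube([24, 1233, 121]);
translate([139, 0, 347]) cube([61, 1345, 17]);
translate([283, 0, 347]) cube([61, 1345, 17]);
translate([427, 0, 347]) cube([61, 1345, 17]);
translate([571, 0, 347]) cube([61, 1345, 17]);
translate([715, 0, 347]) cube([61, 1345, 17]);
translate([859, 0, 347]) cube([61, 1345, 17]);
translate([1003, 0, 347]) cube([61, 1345, 17]);
translate([1147, 0, 347]) cube([61, 1345, 17]);
translate([1291, 0, 347]) cube([61, 1345, 17]);
translate([1435, 0, 347]) cube([61, 1345, 17]);
translate([1579, 0, 347]) cube([61, 1345, 17]);
translate([1723, 0, 347]) cube([61, 1345, 17]);
translate([1867, 0, 347]) cube([61, 1345, 17]);


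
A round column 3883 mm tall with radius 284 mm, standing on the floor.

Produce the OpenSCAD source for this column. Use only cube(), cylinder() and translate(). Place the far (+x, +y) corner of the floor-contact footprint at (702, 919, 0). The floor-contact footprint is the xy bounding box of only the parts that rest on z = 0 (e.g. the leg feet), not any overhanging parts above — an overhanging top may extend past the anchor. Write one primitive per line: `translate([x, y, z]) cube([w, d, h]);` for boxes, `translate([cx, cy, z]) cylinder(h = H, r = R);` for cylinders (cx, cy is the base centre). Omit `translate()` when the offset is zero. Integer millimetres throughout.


translate([418, 635, 0]) cylinder(h = 3883, r = 284);


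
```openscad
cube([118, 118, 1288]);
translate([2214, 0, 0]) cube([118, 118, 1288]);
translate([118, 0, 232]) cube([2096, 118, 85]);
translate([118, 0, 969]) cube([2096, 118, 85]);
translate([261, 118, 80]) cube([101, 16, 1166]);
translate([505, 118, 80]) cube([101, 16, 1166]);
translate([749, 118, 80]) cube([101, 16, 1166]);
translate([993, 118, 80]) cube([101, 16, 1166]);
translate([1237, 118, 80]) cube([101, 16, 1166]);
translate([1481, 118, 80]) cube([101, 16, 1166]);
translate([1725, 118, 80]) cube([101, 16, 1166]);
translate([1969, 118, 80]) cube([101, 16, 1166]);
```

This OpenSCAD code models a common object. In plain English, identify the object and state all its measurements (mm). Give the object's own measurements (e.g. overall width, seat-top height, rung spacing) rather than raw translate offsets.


A fence section. Two 118×118 mm posts, 1288 mm tall, stand on the floor with a clear span of 2096 mm between their inner faces. Two horizontal rails of 118×85 mm section span the gap between the posts with their undersides at z = 232 mm and z = 969 mm, flush with the posts' −y face. 8 pickets, each 101 mm wide, 16 mm thick and 1166 mm tall, are fixed to the +y face of the rails with their bottoms at z = 80 mm, spaced across the span with a 143 mm gap after the −x post and between neighbouring pickets, with 144 mm left before the +x post.


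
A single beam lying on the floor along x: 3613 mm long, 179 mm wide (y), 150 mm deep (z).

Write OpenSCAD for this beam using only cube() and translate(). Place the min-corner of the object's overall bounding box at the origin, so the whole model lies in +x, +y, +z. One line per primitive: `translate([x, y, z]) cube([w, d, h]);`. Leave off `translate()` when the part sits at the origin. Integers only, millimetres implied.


cube([3613, 179, 150]);


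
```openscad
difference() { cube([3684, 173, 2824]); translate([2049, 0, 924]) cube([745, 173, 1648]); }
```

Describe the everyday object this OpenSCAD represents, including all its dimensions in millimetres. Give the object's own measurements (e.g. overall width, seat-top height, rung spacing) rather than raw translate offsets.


A wall 3684 mm long (x), 173 mm thick (y), 2824 mm tall, with a rectangular window opening cut through it. The opening is 745 mm wide and 1648 mm tall; its sill is at z = 924 mm and its near (−x) edge is 2049 mm from the wall's −x end. The opening passes through the full wall thickness.


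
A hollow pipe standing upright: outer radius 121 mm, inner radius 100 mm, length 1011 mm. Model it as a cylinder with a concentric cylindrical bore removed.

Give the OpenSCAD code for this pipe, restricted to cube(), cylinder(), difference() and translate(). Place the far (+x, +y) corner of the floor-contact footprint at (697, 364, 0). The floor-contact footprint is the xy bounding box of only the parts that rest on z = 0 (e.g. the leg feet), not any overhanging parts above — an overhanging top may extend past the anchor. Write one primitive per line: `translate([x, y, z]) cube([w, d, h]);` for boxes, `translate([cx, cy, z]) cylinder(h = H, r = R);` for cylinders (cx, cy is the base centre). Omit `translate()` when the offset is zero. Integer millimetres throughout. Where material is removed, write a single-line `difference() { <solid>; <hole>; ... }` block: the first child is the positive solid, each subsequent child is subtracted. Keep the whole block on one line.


difference() { translate([576, 243, 0]) cylinder(h = 1011, r = 121); translate([576, 243, 0]) cylinder(h = 1011, r = 100); }


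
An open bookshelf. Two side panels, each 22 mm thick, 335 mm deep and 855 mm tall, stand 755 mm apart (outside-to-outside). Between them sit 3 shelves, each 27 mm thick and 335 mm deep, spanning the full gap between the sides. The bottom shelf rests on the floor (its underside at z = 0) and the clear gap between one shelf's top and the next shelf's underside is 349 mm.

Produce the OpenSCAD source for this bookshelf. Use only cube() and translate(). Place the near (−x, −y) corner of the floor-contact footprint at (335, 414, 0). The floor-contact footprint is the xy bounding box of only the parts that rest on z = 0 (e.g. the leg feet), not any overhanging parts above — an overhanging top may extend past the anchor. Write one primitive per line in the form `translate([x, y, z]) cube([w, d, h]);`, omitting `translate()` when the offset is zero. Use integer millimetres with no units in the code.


translate([335, 414, 0]) cube([22, 335, 855]);
translate([1068, 414, 0]) cube([22, 335, 855]);
translate([357, 414, 0]) cube([711, 335, 27]);
translate([357, 414, 376]) cube([711, 335, 27]);
translate([357, 414, 752]) cube([711, 335, 27]);


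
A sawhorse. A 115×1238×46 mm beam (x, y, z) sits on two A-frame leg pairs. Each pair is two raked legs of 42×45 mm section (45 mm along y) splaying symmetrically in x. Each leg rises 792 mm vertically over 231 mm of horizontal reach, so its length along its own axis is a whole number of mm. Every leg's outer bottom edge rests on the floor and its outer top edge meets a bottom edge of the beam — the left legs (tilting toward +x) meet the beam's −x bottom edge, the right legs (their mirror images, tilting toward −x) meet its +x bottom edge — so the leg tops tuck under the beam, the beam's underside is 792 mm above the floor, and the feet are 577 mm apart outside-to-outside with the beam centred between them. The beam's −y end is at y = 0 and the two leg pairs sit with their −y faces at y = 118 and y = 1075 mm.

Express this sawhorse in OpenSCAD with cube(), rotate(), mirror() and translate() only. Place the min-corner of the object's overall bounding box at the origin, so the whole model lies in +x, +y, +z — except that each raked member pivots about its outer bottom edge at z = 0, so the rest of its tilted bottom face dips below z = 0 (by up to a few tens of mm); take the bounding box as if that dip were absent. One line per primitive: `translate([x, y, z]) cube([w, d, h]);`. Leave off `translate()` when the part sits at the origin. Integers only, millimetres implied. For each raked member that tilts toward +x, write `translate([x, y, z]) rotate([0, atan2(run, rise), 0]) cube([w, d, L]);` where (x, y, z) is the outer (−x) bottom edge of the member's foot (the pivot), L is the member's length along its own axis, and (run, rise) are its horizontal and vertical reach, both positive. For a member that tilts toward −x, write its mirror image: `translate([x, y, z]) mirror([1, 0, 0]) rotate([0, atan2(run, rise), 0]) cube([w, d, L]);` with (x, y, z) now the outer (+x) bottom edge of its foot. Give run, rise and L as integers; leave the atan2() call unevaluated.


// leg length = √(231² + 792²) = 825
// right-leg outer foot x = 2·231 + 115 = 577
// beam min-corner = (231, 0, 792)
translate([231, 0, 792]) cube([115, 1238, 46]);
translate([0, 118, 0]) rotate([0, atan2(231, 792), 0]) cube([42, 45, 825]);
translate([577, 118, 0]) mirror([1, 0, 0]) rotate([0, atan2(231, 792), 0]) cube([42, 45, 825]);
translate([0, 1075, 0]) rotate([0, atan2(231, 792), 0]) cube([42, 45, 825]);
translate([577, 1075, 0]) mirror([1, 0, 0]) rotate([0, atan2(231, 792), 0]) cube([42, 45, 825]);


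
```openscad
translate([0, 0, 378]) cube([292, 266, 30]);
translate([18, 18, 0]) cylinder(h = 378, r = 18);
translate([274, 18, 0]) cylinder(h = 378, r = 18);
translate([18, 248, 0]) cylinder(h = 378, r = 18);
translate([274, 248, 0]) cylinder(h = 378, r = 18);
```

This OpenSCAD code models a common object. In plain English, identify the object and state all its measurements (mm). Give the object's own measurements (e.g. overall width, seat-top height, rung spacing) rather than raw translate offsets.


A four-legged stool. The seat is a 292×266×30 mm slab whose top surface is at z = 408 mm; four round legs, each 36 mm in diameter, run from the floor (z = 0) to the underside of the seat, each leg's axis is inset half a diameter from the nearest pair of seat edges (so the leg's bounding box is flush with the corner).


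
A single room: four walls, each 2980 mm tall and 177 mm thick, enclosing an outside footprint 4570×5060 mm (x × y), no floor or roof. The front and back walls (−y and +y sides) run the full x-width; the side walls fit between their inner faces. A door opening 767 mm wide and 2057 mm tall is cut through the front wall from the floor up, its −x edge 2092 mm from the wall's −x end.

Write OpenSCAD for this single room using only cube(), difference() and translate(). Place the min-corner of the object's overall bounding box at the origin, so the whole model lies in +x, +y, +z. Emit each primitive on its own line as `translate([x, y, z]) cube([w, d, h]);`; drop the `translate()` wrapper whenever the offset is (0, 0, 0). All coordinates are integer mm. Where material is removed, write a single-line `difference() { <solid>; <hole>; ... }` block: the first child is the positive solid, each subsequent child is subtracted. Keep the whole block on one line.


difference() { cube([4570, 177, 2980]); translate([2092, 0, 0]) cube([767, 177, 2057]); }
translate([0, 4883, 0]) cube([4570, 177, 2980]);
translate([0, 177, 0]) cube([177, 4706, 2980]);
translate([4393, 177, 0]) cube([177, 4706, 2980]);


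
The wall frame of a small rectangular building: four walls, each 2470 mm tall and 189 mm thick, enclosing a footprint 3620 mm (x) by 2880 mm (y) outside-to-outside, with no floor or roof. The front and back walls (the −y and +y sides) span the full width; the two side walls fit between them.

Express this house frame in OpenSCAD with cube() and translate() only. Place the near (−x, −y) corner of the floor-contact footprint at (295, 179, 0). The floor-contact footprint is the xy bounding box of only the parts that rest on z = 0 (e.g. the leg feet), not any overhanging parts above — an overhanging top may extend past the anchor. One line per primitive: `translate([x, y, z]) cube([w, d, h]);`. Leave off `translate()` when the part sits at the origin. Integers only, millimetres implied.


translate([295, 179, 0]) cube([3620, 189, 2470]);
translate([295, 2870, 0]) cube([3620, 189, 2470]);
translate([295, 368, 0]) cube([189, 2502, 2470]);
translate([3726, 368, 0]) cube([189, 2502, 2470]);


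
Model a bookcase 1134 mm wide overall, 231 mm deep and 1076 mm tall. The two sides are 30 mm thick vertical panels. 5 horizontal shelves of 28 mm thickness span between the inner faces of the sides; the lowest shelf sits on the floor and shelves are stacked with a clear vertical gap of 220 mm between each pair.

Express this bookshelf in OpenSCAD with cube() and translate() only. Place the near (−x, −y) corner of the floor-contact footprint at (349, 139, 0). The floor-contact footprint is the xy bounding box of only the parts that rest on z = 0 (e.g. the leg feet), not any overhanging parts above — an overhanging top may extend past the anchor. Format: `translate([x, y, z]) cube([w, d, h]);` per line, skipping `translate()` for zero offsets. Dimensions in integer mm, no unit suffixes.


translate([349, 139, 0]) cube([30, 231, 1076]);
translate([1453, 139, 0]) cube([30, 231, 1076]);
translate([379, 139, 0]) cube([1074, 231, 28]);
translate([379, 139, 248]) cube([1074, 231, 28]);
translate([379, 139, 496]) cube([1074, 231, 28]);
translate([379, 139, 744]) cube([1074, 231, 28]);
translate([379, 139, 992]) cube([1074, 231, 28]);


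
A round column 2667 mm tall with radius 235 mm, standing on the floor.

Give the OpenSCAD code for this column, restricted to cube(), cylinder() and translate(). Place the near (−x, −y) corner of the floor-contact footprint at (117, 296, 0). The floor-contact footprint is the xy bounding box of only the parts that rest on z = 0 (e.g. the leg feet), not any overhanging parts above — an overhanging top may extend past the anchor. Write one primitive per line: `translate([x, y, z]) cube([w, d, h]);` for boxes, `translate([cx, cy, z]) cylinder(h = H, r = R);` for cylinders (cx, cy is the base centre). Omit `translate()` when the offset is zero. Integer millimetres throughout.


translate([352, 531, 0]) cylinder(h = 2667, r = 235);


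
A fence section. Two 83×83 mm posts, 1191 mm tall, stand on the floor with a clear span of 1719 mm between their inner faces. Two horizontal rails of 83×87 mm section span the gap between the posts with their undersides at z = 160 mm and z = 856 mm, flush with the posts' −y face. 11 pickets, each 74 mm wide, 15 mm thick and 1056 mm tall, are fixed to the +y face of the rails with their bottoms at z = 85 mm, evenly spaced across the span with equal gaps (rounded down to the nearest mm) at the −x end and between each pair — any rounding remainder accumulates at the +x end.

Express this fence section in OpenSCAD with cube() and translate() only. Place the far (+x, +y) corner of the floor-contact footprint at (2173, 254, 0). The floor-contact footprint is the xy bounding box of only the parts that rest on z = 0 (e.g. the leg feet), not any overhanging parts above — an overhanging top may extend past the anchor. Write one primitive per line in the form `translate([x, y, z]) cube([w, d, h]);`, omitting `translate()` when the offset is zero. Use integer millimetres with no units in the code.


translate([288, 171, 0]) cube([83, 83, 1191]);
translate([2090, 171, 0]) cube([83, 83, 1191]);
translate([371, 171, 160]) cube([1719, 83, 87]);
translate([371, 171, 856]) cube([1719, 83, 87]);
translate([446, 254, 85]) cube([74, 15, 1056]);
translate([595, 254, 85]) cube([74, 15, 1056]);
translate([744, 254, 85]) cube([74, 15, 1056]);
translate([893, 254, 85]) cube([74, 15, 1056]);
translate([1042, 254, 85]) cube([74, 15, 1056]);
translate([1191, 254, 85]) cube([74, 15, 1056]);
translate([1340, 254, 85]) cube([74, 15, 1056]);
translate([1489, 254, 85]) cube([74, 15, 1056]);
translate([1638, 254, 85]) cube([74, 15, 1056]);
translate([1787, 254, 85]) cube([74, 15, 1056]);
translate([1936, 254, 85]) cube([74, 15, 1056]);


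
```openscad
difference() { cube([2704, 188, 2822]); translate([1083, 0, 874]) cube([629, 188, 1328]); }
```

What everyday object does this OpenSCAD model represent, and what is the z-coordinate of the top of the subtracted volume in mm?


A wall with a window opening. The window head height is 2202 mm.

A wall with a rectangular opening subtracted — a window. Sill at z = 874, opening 1328 mm tall, so the head is at 874 + 1328 = 2202 mm.


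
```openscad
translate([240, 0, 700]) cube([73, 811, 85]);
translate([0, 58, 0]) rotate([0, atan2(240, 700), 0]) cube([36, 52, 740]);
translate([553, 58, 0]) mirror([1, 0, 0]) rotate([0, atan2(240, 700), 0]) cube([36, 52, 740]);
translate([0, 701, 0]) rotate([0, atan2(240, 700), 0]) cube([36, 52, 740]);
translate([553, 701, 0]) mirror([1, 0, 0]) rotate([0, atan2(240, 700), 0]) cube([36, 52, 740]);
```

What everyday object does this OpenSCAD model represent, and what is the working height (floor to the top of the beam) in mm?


A sawhorse. The overall height is 785 mm.

A beam across two mirrored pairs of raked legs — a sawhorse. The beam's underside is at z = 700 (matching the legs' vertical rise in atan2(240, 700)) and the beam is 85 mm tall, so its top is at 700 + 85 = 785 mm. The raked legs top out at the beam's underside, so that is the highest point.


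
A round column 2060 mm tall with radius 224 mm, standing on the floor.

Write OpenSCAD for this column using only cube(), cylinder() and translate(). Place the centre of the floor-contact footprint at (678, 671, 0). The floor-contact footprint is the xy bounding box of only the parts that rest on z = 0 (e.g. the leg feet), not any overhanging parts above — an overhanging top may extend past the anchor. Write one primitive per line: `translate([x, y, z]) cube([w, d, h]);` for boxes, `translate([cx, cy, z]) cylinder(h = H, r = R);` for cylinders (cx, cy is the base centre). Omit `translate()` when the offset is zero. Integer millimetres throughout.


translate([678, 671, 0]) cylinder(h = 2060, r = 224);


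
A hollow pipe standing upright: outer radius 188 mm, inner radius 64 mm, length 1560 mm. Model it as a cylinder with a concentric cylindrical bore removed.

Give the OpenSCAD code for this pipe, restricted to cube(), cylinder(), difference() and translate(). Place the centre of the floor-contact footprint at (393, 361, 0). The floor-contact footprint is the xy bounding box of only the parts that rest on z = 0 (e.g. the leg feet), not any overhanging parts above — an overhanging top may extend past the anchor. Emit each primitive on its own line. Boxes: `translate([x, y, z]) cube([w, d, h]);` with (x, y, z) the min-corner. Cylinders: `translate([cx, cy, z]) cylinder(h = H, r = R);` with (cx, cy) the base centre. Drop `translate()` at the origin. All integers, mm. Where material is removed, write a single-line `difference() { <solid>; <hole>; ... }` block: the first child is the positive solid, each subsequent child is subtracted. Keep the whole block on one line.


difference() { translate([393, 361, 0]) cylinder(h = 1560, r = 188); translate([393, 361, 0]) cylinder(h = 1560, r = 64); }


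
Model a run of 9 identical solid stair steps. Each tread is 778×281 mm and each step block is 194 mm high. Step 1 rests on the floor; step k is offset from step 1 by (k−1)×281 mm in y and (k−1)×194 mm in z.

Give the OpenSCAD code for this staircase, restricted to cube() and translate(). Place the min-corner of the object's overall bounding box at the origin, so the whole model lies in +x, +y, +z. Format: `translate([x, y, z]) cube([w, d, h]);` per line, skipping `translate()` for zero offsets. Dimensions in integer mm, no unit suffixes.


cube([778, 281, 194]);
translate([0, 281, 194]) cube([778, 281, 194]);
translate([0, 562, 388]) cube([778, 281, 194]);
translate([0, 843, 582]) cube([778, 281, 194]);
translate([0, 1124, 776]) cube([778, 281, 194]);
translate([0, 1405, 970]) cube([778, 281, 194]);
translate([0, 1686, 1164]) cube([778, 281, 194]);
translate([0, 1967, 1358]) cube([778, 281, 194]);
translate([0, 2248, 1552]) cube([778, 281, 194]);


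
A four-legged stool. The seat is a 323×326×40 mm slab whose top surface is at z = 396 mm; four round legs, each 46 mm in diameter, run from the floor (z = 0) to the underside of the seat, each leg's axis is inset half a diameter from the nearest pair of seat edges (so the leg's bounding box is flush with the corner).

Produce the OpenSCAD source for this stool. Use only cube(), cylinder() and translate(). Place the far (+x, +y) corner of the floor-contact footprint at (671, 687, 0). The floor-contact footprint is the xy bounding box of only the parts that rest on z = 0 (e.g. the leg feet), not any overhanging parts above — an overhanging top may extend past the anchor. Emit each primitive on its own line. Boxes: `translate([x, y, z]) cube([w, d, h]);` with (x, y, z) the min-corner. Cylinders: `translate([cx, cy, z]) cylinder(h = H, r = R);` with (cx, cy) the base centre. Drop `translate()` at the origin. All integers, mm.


translate([348, 361, 356]) cube([323, 326, 40]);
translate([371, 384, 0]) cylinder(h = 356, r = 23);
translate([648, 384, 0]) cylinder(h = 356, r = 23);
translate([371, 664, 0]) cylinder(h = 356, r = 23);
translate([648, 664, 0]) cylinder(h = 356, r = 23);


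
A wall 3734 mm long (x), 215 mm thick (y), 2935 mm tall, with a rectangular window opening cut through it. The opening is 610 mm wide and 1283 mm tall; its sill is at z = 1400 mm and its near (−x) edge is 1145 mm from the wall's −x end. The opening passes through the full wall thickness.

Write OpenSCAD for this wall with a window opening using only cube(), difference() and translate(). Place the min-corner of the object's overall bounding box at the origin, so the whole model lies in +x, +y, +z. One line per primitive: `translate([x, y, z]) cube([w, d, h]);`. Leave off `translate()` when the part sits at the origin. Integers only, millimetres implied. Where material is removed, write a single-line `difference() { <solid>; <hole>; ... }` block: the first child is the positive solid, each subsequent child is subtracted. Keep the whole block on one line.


difference() { cube([3734, 215, 2935]); translate([1145, 0, 1400]) cube([610, 215, 1283]); }


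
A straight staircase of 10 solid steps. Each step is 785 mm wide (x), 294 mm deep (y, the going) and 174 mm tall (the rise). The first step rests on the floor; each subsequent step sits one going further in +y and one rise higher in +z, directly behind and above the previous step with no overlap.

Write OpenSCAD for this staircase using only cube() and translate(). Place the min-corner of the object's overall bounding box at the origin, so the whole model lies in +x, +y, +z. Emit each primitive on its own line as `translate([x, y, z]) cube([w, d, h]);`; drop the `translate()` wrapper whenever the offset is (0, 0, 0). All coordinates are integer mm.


cube([785, 294, 174]);
translate([0, 294, 174]) cube([785, 294, 174]);
translate([0, 588, 348]) cube([785, 294, 174]);
translate([0, 882, 522]) cube([785, 294, 174]);
translate([0, 1176, 696]) cube([785, 294, 174]);
translate([0, 1470, 870]) cube([785, 294, 174]);
translate([0, 1764, 1044]) cube([785, 294, 174]);
translate([0, 2058, 1218]) cube([785, 294, 174]);
translate([0, 2352, 1392]) cube([785, 294, 174]);
translate([0, 2646, 1566]) cube([785, 294, 174]);


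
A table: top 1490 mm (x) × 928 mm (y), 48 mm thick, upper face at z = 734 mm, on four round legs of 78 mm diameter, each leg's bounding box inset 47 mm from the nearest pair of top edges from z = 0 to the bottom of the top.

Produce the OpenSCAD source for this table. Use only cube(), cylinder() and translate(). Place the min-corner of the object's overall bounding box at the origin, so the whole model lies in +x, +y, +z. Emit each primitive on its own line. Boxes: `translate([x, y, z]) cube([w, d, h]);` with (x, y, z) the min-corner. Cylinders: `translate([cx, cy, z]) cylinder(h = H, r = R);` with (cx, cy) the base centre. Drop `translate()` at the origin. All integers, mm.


// leg_h = 734 - 48 = 686
translate([0, 0, 686]) cube([1490, 928, 48]);
translate([86, 86, 0]) cylinder(h = 686, r = 39);
translate([1404, 86, 0]) cylinder(h = 686, r = 39);
translate([86, 842, 0]) cylinder(h = 686, r = 39);
translate([1404, 842, 0]) cylinder(h = 686, r = 39);


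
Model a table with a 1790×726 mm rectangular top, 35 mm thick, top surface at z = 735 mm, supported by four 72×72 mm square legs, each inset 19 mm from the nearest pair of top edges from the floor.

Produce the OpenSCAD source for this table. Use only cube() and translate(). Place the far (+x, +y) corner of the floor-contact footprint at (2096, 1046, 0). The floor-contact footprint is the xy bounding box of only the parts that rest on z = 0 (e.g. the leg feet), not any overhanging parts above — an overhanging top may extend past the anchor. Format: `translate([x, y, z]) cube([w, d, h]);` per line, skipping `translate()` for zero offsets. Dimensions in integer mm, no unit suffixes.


translate([325, 339, 700]) cube([1790, 726, 35]);
translate([344, 358, 0]) cube([72, 72, 700]);
translate([2024, 358, 0]) cube([72, 72, 700]);
translate([344, 974, 0]) cube([72, 72, 700]);
translate([2024, 974, 0]) cube([72, 72, 700]);


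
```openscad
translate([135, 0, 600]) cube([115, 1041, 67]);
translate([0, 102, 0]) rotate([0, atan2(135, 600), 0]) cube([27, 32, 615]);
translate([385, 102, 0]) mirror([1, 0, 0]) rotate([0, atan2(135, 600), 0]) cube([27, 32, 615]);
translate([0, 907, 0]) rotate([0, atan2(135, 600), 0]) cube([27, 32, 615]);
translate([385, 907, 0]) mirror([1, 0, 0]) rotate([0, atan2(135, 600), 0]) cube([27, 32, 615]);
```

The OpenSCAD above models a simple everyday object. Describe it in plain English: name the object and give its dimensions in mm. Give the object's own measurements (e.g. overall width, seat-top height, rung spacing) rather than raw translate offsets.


A sawhorse. A 115×1041×67 mm beam (x, y, z) sits on two A-frame leg pairs. Each pair is two raked legs of 27×32 mm section (32 mm along y) splaying symmetrically in x. Each leg rises 600 mm vertically over 135 mm of horizontal reach and is 615 mm long along its own axis. Every leg's outer bottom edge rests on the floor and its outer top edge meets a bottom edge of the beam — the left legs (tilting toward +x) meet the beam's −x bottom edge, the right legs (their mirror images, tilting toward −x) meet its +x bottom edge — so the leg tops tuck under the beam, the beam's underside is 600 mm above the floor, and the feet are 385 mm apart outside-to-outside with the beam centred between them. The two leg pairs are set in 102 mm from either end of the beam.


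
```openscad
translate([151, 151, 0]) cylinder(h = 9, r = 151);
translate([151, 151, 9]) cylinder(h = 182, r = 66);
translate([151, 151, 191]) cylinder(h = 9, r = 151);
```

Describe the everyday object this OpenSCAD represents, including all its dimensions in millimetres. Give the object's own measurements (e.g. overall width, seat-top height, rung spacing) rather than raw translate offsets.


A spool: two coaxial disc flanges of radius 151 mm and thickness 9 mm, joined by a core cylinder of radius 66 mm and height 182 mm. The lower flange rests on z = 0 and the three cylinders share a vertical axis.


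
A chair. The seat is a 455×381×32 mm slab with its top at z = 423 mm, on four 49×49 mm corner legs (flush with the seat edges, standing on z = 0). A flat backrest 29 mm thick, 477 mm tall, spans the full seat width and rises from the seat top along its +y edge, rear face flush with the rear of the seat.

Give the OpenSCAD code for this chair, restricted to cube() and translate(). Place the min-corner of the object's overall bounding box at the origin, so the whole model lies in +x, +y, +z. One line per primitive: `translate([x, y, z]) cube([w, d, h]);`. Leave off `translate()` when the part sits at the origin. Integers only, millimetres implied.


translate([0, 0, 391]) cube([455, 381, 32]);
cube([49, 49, 391]);
translate([406, 0, 0]) cube([49, 49, 391]);
translate([0, 332, 0]) cube([49, 49, 391]);
translate([406, 332, 0]) cube([49, 49, 391]);
translate([0, 352, 423]) cube([455, 29, 477]);


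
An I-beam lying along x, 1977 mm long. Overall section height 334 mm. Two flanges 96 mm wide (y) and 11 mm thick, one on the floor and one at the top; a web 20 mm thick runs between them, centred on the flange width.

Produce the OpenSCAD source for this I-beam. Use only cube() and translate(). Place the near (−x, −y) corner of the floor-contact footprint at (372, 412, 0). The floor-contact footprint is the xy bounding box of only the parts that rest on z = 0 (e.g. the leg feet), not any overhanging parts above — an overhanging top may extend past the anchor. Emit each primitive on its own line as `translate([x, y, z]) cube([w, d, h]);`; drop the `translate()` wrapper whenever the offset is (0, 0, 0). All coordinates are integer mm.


translate([372, 412, 0]) cube([1977, 96, 11]);
translate([372, 450, 11]) cube([1977, 20, 312]);
translate([372, 412, 323]) cube([1977, 96, 11]);


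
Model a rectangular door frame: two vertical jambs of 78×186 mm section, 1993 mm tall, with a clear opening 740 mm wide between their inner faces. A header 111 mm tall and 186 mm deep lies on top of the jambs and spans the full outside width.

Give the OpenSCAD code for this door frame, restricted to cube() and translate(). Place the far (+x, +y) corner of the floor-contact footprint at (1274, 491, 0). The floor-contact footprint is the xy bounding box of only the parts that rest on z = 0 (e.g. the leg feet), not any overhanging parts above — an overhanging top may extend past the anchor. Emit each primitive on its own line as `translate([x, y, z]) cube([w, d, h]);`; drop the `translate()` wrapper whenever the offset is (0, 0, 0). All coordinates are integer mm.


translate([378, 305, 0]) cube([78, 186, 1993]);
translate([1196, 305, 0]) cube([78, 186, 1993]);
translate([378, 305, 1993]) cube([896, 186, 111]);


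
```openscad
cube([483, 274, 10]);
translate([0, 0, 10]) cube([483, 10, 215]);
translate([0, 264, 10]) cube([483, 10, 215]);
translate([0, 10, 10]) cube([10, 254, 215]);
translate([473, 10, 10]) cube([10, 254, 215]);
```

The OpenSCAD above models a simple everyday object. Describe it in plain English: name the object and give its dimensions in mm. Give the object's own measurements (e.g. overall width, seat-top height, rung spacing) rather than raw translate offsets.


An open-topped rectangular box: outside dimensions 483×274×225 mm, with a uniform wall and base thickness of 10 mm. The base is a full 483×274 slab on the floor; four walls sit on top of the base. The front and back walls (the −y and +y sides) span the full width; the two side walls fit between them.


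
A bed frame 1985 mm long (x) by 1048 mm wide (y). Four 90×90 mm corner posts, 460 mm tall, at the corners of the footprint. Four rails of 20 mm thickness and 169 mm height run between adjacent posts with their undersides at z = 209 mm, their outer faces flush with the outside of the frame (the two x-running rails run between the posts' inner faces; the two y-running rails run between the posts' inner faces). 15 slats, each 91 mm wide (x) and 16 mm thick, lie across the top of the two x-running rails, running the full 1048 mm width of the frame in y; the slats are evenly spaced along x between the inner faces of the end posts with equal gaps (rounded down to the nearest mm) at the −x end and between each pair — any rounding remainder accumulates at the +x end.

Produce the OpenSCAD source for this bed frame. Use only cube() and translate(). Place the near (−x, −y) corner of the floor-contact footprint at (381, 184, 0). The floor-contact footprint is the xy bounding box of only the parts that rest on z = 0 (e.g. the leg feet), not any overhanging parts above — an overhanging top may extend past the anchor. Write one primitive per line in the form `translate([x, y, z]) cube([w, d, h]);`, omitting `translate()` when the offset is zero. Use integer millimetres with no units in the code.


// slat z = rail_z + rail_h = 209 + 169 = 378
// slat gap = ⌊(1805 − 15·91) / 16⌋ = 27
translate([381, 184, 0]) cube([90, 90, 460]);
translate([381, 1142, 0]) cube([90, 90, 460]);
translate([2276, 184, 0]) cube([90, 90, 460]);
translate([2276, 1142, 0]) cube([90, 90, 460]);
translate([471, 184, 209]) cube([1805, 20, 169]);
translate([471, 1212, 209]) cube([1805, 20, 169]);
translate([381, 274, 209]) cube([20, 868, 169]);
translate([2346, 274, 209]) cube([20, 868, 169]);
translate([498, 184, 378]) cube([91, 1048, 16]);
translate([616, 184, 378]) cube([91, 1048, 16]);
translate([734, 184, 378]) cube([91, 1048, 16]);
translate([852, 184, 378]) cube([91, 1048, 16]);
translate([970, 184, 378]) cube([91, 1048, 16]);
translate([1088, 184, 378]) cube([91, 1048, 16]);
translate([1206, 184, 378]) cube([91, 1048, 16]);
translate([1324, 184, 378]) cube([91, 1048, 16]);
translate([1442, 184, 378]) cube([91, 1048, 16]);
translate([1560, 184, 378]) cube([91, 1048, 16]);
translate([1678, 184, 378]) cube([91, 1048, 16]);
translate([1796, 184, 378]) cube([91, 1048, 16]);
translate([1914, 184, 378]) cube([91, 1048, 16]);
translate([2032, 184, 378]) cube([91, 1048, 16]);
translate([2150, 184, 378]) cube([91, 1048, 16]);
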